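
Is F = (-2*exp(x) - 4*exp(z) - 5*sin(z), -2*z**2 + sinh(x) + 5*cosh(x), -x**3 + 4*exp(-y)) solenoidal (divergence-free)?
No, ∇·F = -2*exp(x)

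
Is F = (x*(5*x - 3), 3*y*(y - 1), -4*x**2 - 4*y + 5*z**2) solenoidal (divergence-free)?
No, ∇·F = 10*x + 6*y + 10*z - 6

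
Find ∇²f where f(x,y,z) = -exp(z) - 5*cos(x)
-exp(z) + 5*cos(x)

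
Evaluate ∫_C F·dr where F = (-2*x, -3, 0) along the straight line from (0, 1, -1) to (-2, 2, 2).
-7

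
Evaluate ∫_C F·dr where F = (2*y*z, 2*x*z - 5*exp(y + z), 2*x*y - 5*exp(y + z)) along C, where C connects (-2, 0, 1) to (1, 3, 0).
5*E*(1 - exp(2))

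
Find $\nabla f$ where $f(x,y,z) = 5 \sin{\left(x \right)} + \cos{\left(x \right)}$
(-sin(x) + 5*cos(x), 0, 0)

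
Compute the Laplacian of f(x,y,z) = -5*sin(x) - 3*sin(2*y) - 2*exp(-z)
5*sin(x) + 12*sin(2*y) - 2*exp(-z)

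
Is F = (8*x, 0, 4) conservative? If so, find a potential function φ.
Yes, F is conservative. φ = 4*x**2 + 4*z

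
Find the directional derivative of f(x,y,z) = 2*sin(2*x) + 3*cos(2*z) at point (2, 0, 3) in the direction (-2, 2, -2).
sqrt(3)*(2*sin(6) - 4*cos(4)/3)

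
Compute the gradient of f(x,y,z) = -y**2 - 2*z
(0, -2*y, -2)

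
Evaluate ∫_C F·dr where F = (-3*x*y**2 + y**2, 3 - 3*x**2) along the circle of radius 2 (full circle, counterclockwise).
0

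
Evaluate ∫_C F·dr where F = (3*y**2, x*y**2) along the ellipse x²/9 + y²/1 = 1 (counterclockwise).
3*pi/4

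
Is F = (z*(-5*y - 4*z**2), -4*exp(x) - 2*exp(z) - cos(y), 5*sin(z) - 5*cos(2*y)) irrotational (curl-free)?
No, ∇×F = (2*exp(z) + 10*sin(2*y), -5*y - 12*z**2, 5*z - 4*exp(x))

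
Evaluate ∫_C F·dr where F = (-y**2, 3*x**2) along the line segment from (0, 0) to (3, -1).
-10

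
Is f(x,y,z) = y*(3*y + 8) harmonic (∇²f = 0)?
No, ∇²f = 6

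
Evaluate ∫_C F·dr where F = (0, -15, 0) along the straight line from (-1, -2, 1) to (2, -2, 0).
0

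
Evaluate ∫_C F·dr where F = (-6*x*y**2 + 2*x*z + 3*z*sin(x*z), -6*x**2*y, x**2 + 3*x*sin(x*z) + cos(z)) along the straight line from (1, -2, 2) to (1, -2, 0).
-5 + 3*cos(2) - sin(2)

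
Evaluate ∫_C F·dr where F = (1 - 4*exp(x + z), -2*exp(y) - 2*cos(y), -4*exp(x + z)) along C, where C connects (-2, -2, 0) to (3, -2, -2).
-4*E + 4*exp(-2) + 5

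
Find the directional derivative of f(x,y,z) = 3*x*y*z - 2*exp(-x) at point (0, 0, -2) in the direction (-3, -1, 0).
-3*sqrt(10)/5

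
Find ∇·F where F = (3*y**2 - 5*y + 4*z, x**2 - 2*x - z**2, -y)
0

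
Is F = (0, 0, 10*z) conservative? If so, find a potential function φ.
Yes, F is conservative. φ = 5*z**2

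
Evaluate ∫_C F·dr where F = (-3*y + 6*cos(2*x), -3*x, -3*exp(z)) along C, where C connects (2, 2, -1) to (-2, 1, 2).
-3*exp(2) + 3*exp(-1) - 6*sin(4) + 18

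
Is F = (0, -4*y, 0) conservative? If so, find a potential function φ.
Yes, F is conservative. φ = -2*y**2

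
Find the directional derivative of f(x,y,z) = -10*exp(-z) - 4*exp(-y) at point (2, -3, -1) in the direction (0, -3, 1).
sqrt(10)*E*(5 - 6*exp(2))/5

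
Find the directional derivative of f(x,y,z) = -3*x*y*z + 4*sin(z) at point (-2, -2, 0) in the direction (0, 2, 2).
-4*sqrt(2)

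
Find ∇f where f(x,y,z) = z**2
(0, 0, 2*z)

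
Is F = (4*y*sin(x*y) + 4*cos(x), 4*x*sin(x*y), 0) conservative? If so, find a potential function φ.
Yes, F is conservative. φ = 4*sin(x) - 4*cos(x*y)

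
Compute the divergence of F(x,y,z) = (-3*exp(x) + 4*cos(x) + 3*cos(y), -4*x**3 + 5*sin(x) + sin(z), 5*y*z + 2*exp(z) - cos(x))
5*y - 3*exp(x) + 2*exp(z) - 4*sin(x)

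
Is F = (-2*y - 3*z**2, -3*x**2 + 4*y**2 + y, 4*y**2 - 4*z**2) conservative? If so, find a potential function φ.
No, ∇×F = (8*y, -6*z, 2 - 6*x) ≠ 0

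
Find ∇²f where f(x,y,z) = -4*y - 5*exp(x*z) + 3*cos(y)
-5*x**2*exp(x*z) - 5*z**2*exp(x*z) - 3*cos(y)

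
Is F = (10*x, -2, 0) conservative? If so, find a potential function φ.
Yes, F is conservative. φ = 5*x**2 - 2*y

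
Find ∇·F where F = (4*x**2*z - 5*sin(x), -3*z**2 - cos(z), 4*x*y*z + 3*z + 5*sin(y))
4*x*y + 8*x*z - 5*cos(x) + 3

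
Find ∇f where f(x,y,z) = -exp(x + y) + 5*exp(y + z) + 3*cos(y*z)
(-exp(x + y), -3*z*sin(y*z) - exp(x + y) + 5*exp(y + z), -3*y*sin(y*z) + 5*exp(y + z))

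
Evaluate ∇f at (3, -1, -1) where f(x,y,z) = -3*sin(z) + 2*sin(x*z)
(-2*cos(3), 0, 6*cos(3) - 3*cos(1))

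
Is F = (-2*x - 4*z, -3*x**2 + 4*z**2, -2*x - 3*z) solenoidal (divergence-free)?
No, ∇·F = -5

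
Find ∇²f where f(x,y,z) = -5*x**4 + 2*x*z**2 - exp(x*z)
-60*x**2 - x*(x*exp(x*z) - 4) - z**2*exp(x*z)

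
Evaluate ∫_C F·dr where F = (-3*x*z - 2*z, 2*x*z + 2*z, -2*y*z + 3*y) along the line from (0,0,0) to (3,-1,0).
0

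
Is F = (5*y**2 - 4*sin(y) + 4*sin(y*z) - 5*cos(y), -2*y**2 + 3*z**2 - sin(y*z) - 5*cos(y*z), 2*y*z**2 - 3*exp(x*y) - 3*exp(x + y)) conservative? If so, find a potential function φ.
No, ∇×F = (-3*x*exp(x*y) - 5*y*sin(y*z) + y*cos(y*z) + 2*z**2 - 6*z - 3*exp(x + y), 3*y*exp(x*y) + 4*y*cos(y*z) + 3*exp(x + y), -10*y - 4*z*cos(y*z) - 5*sin(y) + 4*cos(y)) ≠ 0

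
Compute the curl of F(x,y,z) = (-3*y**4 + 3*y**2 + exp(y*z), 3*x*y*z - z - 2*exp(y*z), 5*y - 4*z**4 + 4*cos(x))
(-3*x*y + 2*y*exp(y*z) + 6, y*exp(y*z) + 4*sin(x), 12*y**3 + 3*y*z - 6*y - z*exp(y*z))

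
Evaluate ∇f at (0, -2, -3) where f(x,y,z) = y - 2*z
(0, 1, -2)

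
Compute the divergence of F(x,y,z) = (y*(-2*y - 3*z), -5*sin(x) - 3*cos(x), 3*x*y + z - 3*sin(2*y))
1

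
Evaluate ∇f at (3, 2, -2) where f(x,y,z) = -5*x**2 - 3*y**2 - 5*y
(-30, -17, 0)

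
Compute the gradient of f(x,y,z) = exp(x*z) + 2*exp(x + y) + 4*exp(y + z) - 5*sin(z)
(z*exp(x*z) + 2*exp(x + y), 2*exp(x + y) + 4*exp(y + z), x*exp(x*z) + 4*exp(y + z) - 5*cos(z))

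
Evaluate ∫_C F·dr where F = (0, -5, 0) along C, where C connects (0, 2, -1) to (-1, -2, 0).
20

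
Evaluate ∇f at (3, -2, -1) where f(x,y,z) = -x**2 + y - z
(-6, 1, -1)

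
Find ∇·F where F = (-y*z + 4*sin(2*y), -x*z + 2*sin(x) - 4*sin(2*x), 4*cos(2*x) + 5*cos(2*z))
-10*sin(2*z)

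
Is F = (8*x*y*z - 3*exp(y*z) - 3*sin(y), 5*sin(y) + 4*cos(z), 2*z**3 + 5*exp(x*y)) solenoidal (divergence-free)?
No, ∇·F = 8*y*z + 6*z**2 + 5*cos(y)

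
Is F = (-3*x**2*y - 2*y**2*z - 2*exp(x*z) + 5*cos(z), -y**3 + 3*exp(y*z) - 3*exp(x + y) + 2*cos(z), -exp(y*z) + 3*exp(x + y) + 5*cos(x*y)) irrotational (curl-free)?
No, ∇×F = (-5*x*sin(x*y) - 3*y*exp(y*z) - z*exp(y*z) + 3*exp(x + y) + 2*sin(z), -2*x*exp(x*z) - 2*y**2 + 5*y*sin(x*y) - 3*exp(x + y) - 5*sin(z), 3*x**2 + 4*y*z - 3*exp(x + y))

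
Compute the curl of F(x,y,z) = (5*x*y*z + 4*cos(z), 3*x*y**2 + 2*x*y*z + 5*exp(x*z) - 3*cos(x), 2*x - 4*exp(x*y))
(x*(-2*y - 4*exp(x*y) - 5*exp(x*z)), 5*x*y + 4*y*exp(x*y) - 4*sin(z) - 2, -5*x*z + 3*y**2 + 2*y*z + 5*z*exp(x*z) + 3*sin(x))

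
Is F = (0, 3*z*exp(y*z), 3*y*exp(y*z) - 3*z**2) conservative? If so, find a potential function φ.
Yes, F is conservative. φ = -z**3 + 3*exp(y*z)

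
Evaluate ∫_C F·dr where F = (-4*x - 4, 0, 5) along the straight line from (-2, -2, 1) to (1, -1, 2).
-1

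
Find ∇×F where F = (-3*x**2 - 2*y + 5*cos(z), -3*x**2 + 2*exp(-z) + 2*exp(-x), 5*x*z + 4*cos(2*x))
(2*exp(-z), -5*z + 8*sin(2*x) - 5*sin(z), -6*x + 2 - 2*exp(-x))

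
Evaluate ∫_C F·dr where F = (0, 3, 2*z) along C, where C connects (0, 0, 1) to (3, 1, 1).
3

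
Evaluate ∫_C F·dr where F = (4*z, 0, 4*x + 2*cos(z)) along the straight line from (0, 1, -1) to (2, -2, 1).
4*sin(1) + 8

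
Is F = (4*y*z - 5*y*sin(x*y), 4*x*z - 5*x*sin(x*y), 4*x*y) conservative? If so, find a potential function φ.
Yes, F is conservative. φ = 4*x*y*z + 5*cos(x*y)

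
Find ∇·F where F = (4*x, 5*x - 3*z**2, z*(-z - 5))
-2*z - 1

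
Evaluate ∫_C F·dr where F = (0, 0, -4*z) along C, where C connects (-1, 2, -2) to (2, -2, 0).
8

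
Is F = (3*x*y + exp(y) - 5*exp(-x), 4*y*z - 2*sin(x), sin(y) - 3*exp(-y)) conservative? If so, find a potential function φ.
No, ∇×F = (-4*y + cos(y) + 3*exp(-y), 0, -3*x - exp(y) - 2*cos(x)) ≠ 0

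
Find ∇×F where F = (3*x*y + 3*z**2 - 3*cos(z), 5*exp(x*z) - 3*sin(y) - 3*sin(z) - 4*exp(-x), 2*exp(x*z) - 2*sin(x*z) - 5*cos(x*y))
(-5*x*exp(x*z) + 5*x*sin(x*y) + 3*cos(z), -5*y*sin(x*y) - 2*z*exp(x*z) + 2*z*cos(x*z) + 6*z + 3*sin(z), -3*x + 5*z*exp(x*z) + 4*exp(-x))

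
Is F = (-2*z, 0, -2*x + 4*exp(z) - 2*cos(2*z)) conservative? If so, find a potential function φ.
Yes, F is conservative. φ = -2*x*z + 4*exp(z) - sin(2*z)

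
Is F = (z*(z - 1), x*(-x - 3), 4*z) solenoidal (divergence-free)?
No, ∇·F = 4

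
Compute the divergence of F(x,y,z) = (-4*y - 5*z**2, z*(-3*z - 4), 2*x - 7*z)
-7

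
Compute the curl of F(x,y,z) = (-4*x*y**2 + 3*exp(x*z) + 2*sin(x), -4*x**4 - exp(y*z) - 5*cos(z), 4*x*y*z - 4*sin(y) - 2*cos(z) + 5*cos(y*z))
(4*x*z + y*exp(y*z) - 5*z*sin(y*z) - 5*sin(z) - 4*cos(y), 3*x*exp(x*z) - 4*y*z, 8*x*(-2*x**2 + y))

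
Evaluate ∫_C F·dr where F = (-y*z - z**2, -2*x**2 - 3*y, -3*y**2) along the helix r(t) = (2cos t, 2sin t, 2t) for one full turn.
24*pi*(-pi - 1)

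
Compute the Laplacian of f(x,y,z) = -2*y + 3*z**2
6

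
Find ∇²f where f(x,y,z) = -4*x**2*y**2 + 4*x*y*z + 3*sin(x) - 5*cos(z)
-8*x**2 - 8*y**2 - 3*sin(x) + 5*cos(z)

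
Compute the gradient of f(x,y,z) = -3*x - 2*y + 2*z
(-3, -2, 2)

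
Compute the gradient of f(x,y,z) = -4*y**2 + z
(0, -8*y, 1)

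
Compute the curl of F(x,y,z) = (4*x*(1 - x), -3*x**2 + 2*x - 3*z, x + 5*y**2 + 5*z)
(10*y + 3, -1, 2 - 6*x)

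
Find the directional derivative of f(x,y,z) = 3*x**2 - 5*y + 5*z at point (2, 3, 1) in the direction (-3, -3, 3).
-2*sqrt(3)/3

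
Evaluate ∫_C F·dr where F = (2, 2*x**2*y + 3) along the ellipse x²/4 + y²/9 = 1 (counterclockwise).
0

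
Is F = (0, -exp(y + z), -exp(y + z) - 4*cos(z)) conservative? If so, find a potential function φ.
Yes, F is conservative. φ = -exp(y + z) - 4*sin(z)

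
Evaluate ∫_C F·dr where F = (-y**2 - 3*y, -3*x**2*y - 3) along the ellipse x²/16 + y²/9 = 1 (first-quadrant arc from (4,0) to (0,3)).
-93 + 9*pi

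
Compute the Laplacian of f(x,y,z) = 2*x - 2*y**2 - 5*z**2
-14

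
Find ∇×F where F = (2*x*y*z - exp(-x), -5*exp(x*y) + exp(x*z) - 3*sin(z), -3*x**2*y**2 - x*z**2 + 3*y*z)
(-6*x**2*y - x*exp(x*z) + 3*z + 3*cos(z), 6*x*y**2 + 2*x*y + z**2, -2*x*z - 5*y*exp(x*y) + z*exp(x*z))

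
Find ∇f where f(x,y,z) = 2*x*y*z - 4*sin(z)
(2*y*z, 2*x*z, 2*x*y - 4*cos(z))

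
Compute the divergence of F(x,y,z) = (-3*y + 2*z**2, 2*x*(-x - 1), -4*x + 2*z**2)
4*z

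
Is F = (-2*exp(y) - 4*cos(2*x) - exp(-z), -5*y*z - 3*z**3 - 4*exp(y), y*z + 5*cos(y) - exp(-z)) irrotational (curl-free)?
No, ∇×F = (5*y + 9*z**2 + z - 5*sin(y), exp(-z), 2*exp(y))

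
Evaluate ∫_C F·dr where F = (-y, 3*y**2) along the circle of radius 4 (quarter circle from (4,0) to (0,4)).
4*pi + 64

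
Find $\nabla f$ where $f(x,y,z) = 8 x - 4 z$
(8, 0, -4)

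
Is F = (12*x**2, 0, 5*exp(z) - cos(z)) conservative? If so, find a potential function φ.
Yes, F is conservative. φ = 4*x**3 + 5*exp(z) - sin(z)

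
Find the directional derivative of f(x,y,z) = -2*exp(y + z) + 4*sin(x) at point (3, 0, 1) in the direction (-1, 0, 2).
-4*sqrt(5)*(cos(3) + E)/5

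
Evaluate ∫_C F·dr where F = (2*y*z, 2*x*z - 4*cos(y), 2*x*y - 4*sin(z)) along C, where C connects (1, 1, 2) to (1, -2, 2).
-12 + 4*sin(1) + 4*sin(2)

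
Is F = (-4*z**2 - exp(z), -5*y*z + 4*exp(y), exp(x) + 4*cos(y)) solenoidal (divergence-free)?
No, ∇·F = -5*z + 4*exp(y)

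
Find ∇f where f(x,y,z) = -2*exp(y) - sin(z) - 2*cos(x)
(2*sin(x), -2*exp(y), -cos(z))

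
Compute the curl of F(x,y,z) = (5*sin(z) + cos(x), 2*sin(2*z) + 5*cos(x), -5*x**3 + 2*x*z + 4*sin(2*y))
(8*cos(2*y) - 4*cos(2*z), 15*x**2 - 2*z + 5*cos(z), -5*sin(x))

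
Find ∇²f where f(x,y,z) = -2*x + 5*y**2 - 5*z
10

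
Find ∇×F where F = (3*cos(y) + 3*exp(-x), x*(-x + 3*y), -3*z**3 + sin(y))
(cos(y), 0, -2*x + 3*y + 3*sin(y))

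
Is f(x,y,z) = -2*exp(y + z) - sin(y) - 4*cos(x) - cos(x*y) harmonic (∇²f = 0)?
No, ∇²f = x**2*cos(x*y) + y**2*cos(x*y) - 4*exp(y + z) + sin(y) + 4*cos(x)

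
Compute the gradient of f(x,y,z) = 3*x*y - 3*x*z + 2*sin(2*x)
(3*y - 3*z + 4*cos(2*x), 3*x, -3*x)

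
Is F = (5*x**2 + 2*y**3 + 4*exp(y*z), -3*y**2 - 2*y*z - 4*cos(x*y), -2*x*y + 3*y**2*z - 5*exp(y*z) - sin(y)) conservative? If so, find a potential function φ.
No, ∇×F = (-2*x + 6*y*z + 2*y - 5*z*exp(y*z) - cos(y), 2*y*(2*exp(y*z) + 1), -6*y**2 + 4*y*sin(x*y) - 4*z*exp(y*z)) ≠ 0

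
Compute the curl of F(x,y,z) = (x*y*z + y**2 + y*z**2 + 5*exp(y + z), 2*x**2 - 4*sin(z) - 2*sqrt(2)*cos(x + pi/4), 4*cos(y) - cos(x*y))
(x*sin(x*y) - 4*sin(y) + 4*cos(z), x*y + 2*y*z - y*sin(x*y) + 5*exp(y + z), -x*z + 4*x - 2*y - z**2 - 5*exp(y + z) + 2*sqrt(2)*sin(x + pi/4))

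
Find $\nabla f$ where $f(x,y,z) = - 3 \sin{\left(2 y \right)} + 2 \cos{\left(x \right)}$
(-2*sin(x), -6*cos(2*y), 0)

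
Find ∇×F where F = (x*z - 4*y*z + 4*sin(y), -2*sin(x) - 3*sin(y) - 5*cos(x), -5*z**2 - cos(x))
(0, x - 4*y - sin(x), 4*z + 5*sin(x) - 2*cos(x) - 4*cos(y))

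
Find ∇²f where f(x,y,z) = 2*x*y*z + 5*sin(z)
-5*sin(z)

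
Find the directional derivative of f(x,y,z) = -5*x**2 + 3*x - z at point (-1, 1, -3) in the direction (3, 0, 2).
37*sqrt(13)/13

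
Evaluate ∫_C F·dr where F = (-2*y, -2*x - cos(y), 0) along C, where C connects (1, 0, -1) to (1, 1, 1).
-2 - sin(1)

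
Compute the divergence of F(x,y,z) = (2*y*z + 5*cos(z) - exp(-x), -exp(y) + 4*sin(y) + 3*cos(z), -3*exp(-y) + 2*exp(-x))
-exp(y) + 4*cos(y) + exp(-x)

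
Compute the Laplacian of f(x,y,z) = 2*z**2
4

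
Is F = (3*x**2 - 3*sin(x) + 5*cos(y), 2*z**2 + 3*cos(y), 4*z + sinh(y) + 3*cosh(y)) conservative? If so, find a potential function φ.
No, ∇×F = (-4*z + 3*sinh(y) + cosh(y), 0, 5*sin(y)) ≠ 0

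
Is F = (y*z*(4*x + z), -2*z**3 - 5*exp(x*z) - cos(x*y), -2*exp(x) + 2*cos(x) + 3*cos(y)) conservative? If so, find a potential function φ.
No, ∇×F = (5*x*exp(x*z) + 6*z**2 - 3*sin(y), 4*x*y + 2*y*z + 2*exp(x) + 2*sin(x), y*sin(x*y) - z*(4*x + z) - 5*z*exp(x*z)) ≠ 0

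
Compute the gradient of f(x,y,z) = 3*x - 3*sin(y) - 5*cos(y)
(3, 5*sin(y) - 3*cos(y), 0)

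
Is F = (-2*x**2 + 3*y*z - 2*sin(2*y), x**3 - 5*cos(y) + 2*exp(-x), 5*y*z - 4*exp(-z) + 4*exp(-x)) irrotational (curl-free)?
No, ∇×F = (5*z, 3*y + 4*exp(-x), 3*x**2 - 3*z + 4*cos(2*y) - 2*exp(-x))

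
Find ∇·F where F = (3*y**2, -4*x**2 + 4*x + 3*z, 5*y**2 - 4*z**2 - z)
-8*z - 1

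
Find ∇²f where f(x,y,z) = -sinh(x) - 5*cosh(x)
-sinh(x) - 5*cosh(x)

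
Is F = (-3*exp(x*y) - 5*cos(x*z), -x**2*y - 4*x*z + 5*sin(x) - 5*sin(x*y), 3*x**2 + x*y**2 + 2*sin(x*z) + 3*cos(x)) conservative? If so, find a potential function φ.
No, ∇×F = (2*x*(y + 2), 5*x*sin(x*z) - 6*x - y**2 - 2*z*cos(x*z) + 3*sin(x), -2*x*y + 3*x*exp(x*y) - 5*y*cos(x*y) - 4*z + 5*cos(x)) ≠ 0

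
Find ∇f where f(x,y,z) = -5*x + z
(-5, 0, 1)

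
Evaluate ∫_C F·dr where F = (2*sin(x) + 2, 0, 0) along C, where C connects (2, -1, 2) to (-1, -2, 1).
-6 - 2*cos(1) + 2*cos(2)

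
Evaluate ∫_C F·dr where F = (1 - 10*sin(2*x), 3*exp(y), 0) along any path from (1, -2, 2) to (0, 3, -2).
-3*exp(-2) - 5*cos(2) + 4 + 3*exp(3)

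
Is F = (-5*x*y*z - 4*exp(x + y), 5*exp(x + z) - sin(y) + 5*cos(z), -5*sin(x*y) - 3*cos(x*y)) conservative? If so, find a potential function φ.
No, ∇×F = (3*x*sin(x*y) - 5*x*cos(x*y) - 5*exp(x + z) + 5*sin(z), y*(-5*x - 3*sin(x*y) + 5*cos(x*y)), 5*x*z + 4*exp(x + y) + 5*exp(x + z)) ≠ 0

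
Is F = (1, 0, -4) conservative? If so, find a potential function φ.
Yes, F is conservative. φ = x - 4*z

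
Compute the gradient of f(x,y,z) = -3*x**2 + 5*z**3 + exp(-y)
(-6*x, -exp(-y), 15*z**2)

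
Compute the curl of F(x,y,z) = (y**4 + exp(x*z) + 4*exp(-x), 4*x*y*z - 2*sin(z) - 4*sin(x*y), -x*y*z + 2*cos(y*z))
(-4*x*y - x*z - 2*z*sin(y*z) + 2*cos(z), x*exp(x*z) + y*z, 4*y*(-y**2 + z - cos(x*y)))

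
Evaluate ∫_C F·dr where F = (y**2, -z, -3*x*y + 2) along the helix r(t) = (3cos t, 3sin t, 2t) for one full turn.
8*pi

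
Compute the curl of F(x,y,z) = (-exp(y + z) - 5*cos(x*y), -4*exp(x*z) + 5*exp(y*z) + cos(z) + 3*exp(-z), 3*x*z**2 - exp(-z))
(4*x*exp(x*z) - 5*y*exp(y*z) + sin(z) + 3*exp(-z), -3*z**2 - exp(y + z), -5*x*sin(x*y) - 4*z*exp(x*z) + exp(y + z))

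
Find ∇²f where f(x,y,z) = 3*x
0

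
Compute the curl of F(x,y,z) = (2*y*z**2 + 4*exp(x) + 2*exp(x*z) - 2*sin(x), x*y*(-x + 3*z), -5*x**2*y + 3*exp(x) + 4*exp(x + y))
(-5*x**2 - 3*x*y + 4*exp(x + y), 10*x*y + 2*x*exp(x*z) + 4*y*z - 3*exp(x) - 4*exp(x + y), -2*x*y + 3*y*z - 2*z**2)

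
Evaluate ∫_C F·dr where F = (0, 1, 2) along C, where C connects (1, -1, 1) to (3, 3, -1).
0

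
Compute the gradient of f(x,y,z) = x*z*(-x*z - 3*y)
(z*(-2*x*z - 3*y), -3*x*z, x*(-2*x*z - 3*y))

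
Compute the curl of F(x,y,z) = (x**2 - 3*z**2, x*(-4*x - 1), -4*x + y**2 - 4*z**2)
(2*y, 4 - 6*z, -8*x - 1)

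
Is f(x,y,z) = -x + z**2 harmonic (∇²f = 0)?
No, ∇²f = 2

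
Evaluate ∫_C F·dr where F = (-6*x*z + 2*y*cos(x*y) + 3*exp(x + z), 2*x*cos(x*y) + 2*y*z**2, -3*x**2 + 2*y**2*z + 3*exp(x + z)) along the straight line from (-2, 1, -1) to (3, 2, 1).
-36 + 2*sin(6) - 3*exp(-3) + 2*sin(2) + 3*exp(4)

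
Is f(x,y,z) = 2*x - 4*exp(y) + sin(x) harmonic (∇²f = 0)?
No, ∇²f = -4*exp(y) - sin(x)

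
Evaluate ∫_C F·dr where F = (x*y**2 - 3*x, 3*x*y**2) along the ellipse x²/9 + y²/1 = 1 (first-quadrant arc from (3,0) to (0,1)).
9*pi/16 + 45/4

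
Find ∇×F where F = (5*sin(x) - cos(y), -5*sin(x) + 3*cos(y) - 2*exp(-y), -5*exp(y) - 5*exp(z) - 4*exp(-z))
(-5*exp(y), 0, -sin(y) - 5*cos(x))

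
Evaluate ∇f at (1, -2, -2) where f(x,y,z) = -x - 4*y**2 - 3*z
(-1, 16, -3)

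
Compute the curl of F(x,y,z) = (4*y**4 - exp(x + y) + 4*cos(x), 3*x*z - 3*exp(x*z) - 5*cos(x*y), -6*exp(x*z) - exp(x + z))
(3*x*(exp(x*z) - 1), 6*z*exp(x*z) + exp(x + z), -16*y**3 + 5*y*sin(x*y) - 3*z*exp(x*z) + 3*z + exp(x + y))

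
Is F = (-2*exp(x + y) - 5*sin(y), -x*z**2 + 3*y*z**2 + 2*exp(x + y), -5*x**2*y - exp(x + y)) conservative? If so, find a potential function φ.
No, ∇×F = (-5*x**2 + 2*x*z - 6*y*z - exp(x + y), 10*x*y + exp(x + y), -z**2 + 4*exp(x + y) + 5*cos(y)) ≠ 0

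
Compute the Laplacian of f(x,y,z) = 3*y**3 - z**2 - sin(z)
18*y + sin(z) - 2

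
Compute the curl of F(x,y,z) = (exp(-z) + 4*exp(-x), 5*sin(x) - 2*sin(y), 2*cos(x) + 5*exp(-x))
(0, 2*sin(x) - exp(-z) + 5*exp(-x), 5*cos(x))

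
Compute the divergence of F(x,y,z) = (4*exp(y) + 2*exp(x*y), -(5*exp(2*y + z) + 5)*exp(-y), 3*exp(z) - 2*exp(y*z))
2*y*exp(x*y) - 2*y*exp(y*z) + 3*exp(z) - 5*exp(y + z) + 5*exp(-y)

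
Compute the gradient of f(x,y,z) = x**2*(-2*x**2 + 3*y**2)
(-8*x**3 + 6*x*y**2, 6*x**2*y, 0)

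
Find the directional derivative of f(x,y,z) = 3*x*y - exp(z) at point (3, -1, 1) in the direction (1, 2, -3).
3*sqrt(14)*(E + 5)/14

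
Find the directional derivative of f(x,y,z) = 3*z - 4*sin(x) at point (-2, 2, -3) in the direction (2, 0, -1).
-sqrt(5)*(8*cos(2) + 3)/5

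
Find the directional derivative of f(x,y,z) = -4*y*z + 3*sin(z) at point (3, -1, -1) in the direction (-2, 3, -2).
2*sqrt(17)*(2 - 3*cos(1))/17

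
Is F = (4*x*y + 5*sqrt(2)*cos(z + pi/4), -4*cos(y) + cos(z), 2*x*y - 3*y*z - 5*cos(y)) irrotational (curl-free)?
No, ∇×F = (2*x - 3*z + 5*sin(y) + sin(z), -2*y - 5*sqrt(2)*sin(z + pi/4), -4*x)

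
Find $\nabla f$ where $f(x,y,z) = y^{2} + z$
(0, 2*y, 1)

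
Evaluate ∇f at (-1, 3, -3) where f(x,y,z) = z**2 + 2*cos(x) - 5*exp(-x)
(2*sin(1) + 5*E, 0, -6)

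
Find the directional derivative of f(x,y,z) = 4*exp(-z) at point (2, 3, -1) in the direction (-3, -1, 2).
-4*sqrt(14)*E/7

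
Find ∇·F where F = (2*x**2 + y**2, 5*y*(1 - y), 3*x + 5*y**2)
4*x - 10*y + 5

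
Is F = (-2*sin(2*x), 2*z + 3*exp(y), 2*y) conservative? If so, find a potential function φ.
Yes, F is conservative. φ = 2*y*z + 3*exp(y) + cos(2*x)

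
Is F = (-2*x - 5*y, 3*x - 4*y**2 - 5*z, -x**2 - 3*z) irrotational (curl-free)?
No, ∇×F = (5, 2*x, 8)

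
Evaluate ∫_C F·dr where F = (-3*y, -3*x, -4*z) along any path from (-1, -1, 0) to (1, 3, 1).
-8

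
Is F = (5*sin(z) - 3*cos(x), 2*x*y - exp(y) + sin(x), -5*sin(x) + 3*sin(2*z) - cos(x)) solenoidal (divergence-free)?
No, ∇·F = 2*x - exp(y) + 3*sin(x) + 6*cos(2*z)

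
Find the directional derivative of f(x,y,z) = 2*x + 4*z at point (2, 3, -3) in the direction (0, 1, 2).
8*sqrt(5)/5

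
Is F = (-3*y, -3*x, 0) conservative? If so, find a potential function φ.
Yes, F is conservative. φ = -3*x*y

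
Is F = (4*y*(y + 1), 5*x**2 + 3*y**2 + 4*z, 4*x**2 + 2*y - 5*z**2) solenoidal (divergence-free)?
No, ∇·F = 6*y - 10*z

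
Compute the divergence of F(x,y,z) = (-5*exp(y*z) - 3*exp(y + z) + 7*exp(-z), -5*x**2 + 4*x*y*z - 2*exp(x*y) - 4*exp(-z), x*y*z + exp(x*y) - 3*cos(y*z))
x*y + 4*x*z - 2*x*exp(x*y) + 3*y*sin(y*z)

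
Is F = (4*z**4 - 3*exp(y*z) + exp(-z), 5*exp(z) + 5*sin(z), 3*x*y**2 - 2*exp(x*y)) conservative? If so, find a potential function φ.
No, ∇×F = (6*x*y - 2*x*exp(x*y) - 5*exp(z) - 5*cos(z), -3*y**2 + 2*y*exp(x*y) - 3*y*exp(y*z) + 16*z**3 - exp(-z), 3*z*exp(y*z)) ≠ 0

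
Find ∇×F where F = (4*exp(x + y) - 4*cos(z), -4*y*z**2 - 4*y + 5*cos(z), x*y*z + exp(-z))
(x*z + 8*y*z + 5*sin(z), -y*z + 4*sin(z), -4*exp(x + y))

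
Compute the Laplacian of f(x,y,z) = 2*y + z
0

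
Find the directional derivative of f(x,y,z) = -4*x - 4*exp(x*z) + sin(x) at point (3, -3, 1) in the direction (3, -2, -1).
3*sqrt(14)*(-4 + cos(3))/14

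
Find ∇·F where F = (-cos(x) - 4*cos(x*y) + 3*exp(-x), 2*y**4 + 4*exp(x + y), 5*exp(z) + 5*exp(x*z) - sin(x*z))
5*x*exp(x*z) - x*cos(x*z) + 8*y**3 + 4*y*sin(x*y) + 5*exp(z) + 4*exp(x + y) + sin(x) - 3*exp(-x)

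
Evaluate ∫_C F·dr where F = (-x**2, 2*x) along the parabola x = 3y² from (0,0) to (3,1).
-7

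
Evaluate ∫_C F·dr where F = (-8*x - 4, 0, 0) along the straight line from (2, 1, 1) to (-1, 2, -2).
24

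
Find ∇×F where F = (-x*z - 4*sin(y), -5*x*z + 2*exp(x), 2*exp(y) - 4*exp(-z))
(5*x + 2*exp(y), -x, -5*z + 2*exp(x) + 4*cos(y))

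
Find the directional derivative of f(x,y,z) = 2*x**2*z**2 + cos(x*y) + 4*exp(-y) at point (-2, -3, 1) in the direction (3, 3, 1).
sqrt(19)*(-12*exp(3) - 8 + 15*sin(6))/19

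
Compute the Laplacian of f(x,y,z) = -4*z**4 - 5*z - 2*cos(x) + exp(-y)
-48*z**2 + 2*cos(x) + exp(-y)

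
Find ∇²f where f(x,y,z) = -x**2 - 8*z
-2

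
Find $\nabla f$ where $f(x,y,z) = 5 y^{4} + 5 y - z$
(0, 20*y**3 + 5, -1)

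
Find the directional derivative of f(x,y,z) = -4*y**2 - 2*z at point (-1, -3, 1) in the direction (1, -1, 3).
-30*sqrt(11)/11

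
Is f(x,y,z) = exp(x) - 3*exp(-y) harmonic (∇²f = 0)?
No, ∇²f = exp(x) - 3*exp(-y)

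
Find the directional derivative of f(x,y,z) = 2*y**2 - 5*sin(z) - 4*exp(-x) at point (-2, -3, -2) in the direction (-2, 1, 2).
-8*exp(2)/3 - 4 - 10*cos(2)/3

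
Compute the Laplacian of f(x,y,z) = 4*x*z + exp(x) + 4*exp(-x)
exp(x) + 4*exp(-x)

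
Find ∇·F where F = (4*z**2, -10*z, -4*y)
0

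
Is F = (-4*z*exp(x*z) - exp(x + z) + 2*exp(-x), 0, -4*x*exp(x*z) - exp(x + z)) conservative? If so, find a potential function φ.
Yes, F is conservative. φ = -4*exp(x*z) - exp(x + z) - 2*exp(-x)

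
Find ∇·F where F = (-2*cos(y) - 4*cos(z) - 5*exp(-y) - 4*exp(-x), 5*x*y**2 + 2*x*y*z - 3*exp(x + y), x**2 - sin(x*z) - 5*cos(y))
10*x*y + 2*x*z - x*cos(x*z) - 3*exp(x + y) + 4*exp(-x)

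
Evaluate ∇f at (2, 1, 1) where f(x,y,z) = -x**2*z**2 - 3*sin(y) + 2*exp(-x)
(-4 - 2*exp(-2), -3*cos(1), -8)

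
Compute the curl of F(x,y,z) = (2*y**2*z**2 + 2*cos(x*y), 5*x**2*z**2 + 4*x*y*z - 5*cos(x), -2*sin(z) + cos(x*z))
(2*x*(-5*x*z - 2*y), z*(4*y**2 + sin(x*z)), 10*x*z**2 + 2*x*sin(x*y) - 4*y*z**2 + 4*y*z + 5*sin(x))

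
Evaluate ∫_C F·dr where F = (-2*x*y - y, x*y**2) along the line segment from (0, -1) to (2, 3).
6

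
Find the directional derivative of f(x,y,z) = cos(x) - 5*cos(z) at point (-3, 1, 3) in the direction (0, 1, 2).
2*sqrt(5)*sin(3)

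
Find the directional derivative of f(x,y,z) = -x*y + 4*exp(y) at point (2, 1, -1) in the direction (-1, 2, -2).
-1 + 8*E/3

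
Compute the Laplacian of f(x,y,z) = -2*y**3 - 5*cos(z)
-12*y + 5*cos(z)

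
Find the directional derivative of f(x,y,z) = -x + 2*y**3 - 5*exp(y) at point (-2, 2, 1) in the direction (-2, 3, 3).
sqrt(22)*(74 - 15*exp(2))/22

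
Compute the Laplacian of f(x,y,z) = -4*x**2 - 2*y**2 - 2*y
-12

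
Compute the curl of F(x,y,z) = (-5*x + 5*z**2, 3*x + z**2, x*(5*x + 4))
(-2*z, -10*x + 10*z - 4, 3)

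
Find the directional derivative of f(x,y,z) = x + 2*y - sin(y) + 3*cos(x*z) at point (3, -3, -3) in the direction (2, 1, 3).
sqrt(14)*(-cos(3) + 9*sin(9) + 4)/14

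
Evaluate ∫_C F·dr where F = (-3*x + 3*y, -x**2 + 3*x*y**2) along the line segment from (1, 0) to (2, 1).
-43/12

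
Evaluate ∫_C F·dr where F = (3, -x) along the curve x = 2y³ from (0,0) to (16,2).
40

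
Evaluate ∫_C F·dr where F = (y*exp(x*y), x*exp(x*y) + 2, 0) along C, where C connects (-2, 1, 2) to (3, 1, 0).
-(1 - exp(5))*exp(-2)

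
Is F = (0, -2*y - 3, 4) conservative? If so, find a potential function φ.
Yes, F is conservative. φ = -y**2 - 3*y + 4*z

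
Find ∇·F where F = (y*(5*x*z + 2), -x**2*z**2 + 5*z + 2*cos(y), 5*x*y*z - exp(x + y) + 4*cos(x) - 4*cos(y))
5*x*y + 5*y*z - 2*sin(y)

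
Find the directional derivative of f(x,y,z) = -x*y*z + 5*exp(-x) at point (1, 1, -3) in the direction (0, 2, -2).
2*sqrt(2)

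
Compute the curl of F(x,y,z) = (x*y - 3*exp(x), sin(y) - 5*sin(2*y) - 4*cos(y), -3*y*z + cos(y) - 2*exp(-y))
(-3*z - sin(y) + 2*exp(-y), 0, -x)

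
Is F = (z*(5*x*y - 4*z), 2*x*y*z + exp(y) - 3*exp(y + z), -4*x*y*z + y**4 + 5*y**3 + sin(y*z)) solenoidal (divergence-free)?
No, ∇·F = -4*x*y + 2*x*z + 5*y*z + y*cos(y*z) + exp(y) - 3*exp(y + z)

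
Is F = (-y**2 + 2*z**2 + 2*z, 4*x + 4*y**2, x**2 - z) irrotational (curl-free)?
No, ∇×F = (0, -2*x + 4*z + 2, 2*y + 4)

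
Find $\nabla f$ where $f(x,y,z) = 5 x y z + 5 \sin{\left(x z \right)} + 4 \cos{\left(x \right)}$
(5*y*z + 5*z*cos(x*z) - 4*sin(x), 5*x*z, 5*x*(y + cos(x*z)))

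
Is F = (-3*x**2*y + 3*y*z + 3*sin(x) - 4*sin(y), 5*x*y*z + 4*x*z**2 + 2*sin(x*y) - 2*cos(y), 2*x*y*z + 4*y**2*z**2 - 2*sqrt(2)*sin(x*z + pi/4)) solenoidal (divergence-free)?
No, ∇·F = -4*x*y + 5*x*z + 2*x*cos(x*y) - 2*sqrt(2)*x*cos(x*z + pi/4) + 8*y**2*z + 2*sin(y) + 3*cos(x)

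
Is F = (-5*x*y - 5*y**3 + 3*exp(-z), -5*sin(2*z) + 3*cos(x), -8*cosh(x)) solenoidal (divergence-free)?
No, ∇·F = -5*y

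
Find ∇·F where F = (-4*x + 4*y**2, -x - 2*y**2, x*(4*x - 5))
-4*y - 4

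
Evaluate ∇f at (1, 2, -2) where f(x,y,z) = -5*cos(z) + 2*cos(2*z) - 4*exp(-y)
(0, 4*exp(-2), (-5 + 8*cos(2))*sin(2))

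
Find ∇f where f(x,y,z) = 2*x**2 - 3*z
(4*x, 0, -3)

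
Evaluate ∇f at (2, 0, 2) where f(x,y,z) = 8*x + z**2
(8, 0, 4)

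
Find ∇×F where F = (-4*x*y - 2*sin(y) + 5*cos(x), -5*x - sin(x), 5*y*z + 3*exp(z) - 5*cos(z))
(5*z, 0, 4*x - cos(x) + 2*cos(y) - 5)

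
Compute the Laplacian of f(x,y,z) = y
0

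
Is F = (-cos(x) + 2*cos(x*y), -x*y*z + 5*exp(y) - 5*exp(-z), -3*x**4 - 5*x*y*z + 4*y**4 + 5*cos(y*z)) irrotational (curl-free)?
No, ∇×F = (x*y - 5*x*z + 16*y**3 - 5*z*sin(y*z) - 5*exp(-z), 12*x**3 + 5*y*z, 2*x*sin(x*y) - y*z)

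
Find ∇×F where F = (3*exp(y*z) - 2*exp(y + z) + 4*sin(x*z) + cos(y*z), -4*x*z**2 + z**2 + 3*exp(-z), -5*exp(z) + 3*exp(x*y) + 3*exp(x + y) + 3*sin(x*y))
(8*x*z + 3*x*exp(x*y) + 3*x*cos(x*y) - 2*z + 3*exp(x + y) + 3*exp(-z), 4*x*cos(x*z) - 3*y*exp(x*y) + 3*y*exp(y*z) - y*sin(y*z) - 3*y*cos(x*y) - 3*exp(x + y) - 2*exp(y + z), -4*z**2 - 3*z*exp(y*z) + z*sin(y*z) + 2*exp(y + z))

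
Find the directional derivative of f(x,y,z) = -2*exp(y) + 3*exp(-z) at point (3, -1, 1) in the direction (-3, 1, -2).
2*sqrt(14)*exp(-1)/7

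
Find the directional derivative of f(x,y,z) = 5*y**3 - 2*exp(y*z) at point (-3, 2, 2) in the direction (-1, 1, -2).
2*sqrt(6)*(15 + exp(4))/3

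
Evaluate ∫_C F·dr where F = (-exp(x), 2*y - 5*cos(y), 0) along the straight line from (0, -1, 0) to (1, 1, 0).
-10*sin(1) - E + 1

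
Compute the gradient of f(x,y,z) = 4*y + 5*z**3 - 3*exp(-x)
(3*exp(-x), 4, 15*z**2)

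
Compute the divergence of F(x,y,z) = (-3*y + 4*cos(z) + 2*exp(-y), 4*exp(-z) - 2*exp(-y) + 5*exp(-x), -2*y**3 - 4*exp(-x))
2*exp(-y)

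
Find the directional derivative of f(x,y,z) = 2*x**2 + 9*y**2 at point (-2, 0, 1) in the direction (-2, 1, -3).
8*sqrt(14)/7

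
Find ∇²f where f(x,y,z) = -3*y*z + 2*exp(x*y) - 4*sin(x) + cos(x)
2*x**2*exp(x*y) + 2*y**2*exp(x*y) + 4*sin(x) - cos(x)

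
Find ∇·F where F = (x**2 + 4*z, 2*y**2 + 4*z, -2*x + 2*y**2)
2*x + 4*y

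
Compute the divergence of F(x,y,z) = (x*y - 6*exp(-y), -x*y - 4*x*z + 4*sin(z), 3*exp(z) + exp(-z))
-x + y + 3*exp(z) - exp(-z)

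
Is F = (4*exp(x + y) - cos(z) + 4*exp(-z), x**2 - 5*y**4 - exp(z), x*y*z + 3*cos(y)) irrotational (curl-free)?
No, ∇×F = (x*z + exp(z) - 3*sin(y), -y*z + sin(z) - 4*exp(-z), 2*x - 4*exp(x + y))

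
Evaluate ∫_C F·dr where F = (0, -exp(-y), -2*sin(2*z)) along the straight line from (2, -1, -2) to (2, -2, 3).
-E - cos(4) + cos(6) + exp(2)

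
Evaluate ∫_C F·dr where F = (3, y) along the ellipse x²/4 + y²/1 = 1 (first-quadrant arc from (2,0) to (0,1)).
-11/2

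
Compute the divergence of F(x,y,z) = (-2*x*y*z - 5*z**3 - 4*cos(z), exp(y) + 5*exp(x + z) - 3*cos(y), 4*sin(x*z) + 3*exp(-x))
4*x*cos(x*z) - 2*y*z + exp(y) + 3*sin(y)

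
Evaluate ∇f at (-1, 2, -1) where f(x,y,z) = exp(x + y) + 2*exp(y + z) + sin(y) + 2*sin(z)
(E, cos(2) + 3*E, 2*cos(1) + 2*E)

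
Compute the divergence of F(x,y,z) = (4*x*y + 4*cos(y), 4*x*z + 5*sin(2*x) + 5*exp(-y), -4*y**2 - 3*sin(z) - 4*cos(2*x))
4*y - 3*cos(z) - 5*exp(-y)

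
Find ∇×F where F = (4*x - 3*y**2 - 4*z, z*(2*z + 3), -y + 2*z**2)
(-4*z - 4, -4, 6*y)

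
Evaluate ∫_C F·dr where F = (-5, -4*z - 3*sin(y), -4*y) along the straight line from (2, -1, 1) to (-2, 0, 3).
19 - 3*cos(1)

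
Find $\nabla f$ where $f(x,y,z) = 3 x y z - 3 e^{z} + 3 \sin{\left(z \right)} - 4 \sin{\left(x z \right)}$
(z*(3*y - 4*cos(x*z)), 3*x*z, 3*x*y - 4*x*cos(x*z) - 3*exp(z) + 3*cos(z))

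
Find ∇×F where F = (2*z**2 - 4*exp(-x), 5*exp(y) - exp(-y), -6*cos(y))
(6*sin(y), 4*z, 0)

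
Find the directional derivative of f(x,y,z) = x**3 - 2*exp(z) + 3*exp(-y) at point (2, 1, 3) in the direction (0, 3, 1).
sqrt(10)*(-2*exp(4) - 9)*exp(-1)/10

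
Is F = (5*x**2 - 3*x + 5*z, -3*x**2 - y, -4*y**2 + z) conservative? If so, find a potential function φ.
No, ∇×F = (-8*y, 5, -6*x) ≠ 0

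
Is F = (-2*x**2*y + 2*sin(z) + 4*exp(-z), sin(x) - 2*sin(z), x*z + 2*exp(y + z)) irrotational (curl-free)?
No, ∇×F = (2*exp(y + z) + 2*cos(z), -z + 2*cos(z) - 4*exp(-z), 2*x**2 + cos(x))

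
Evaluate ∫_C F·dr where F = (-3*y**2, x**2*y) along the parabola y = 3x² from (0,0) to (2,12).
96/5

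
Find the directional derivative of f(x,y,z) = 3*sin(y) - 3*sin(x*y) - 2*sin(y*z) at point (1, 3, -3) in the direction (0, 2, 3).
-6*sqrt(13)*cos(9)/13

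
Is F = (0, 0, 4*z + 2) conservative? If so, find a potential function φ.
Yes, F is conservative. φ = 2*z*(z + 1)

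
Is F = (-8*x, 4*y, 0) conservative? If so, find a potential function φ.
Yes, F is conservative. φ = -4*x**2 + 2*y**2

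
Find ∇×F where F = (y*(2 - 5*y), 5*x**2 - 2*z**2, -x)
(4*z, 1, 10*x + 10*y - 2)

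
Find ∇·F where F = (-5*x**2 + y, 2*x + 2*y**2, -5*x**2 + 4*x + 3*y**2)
-10*x + 4*y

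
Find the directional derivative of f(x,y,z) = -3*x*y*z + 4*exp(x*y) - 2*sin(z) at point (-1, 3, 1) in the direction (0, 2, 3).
sqrt(13)*(-6*exp(3)*cos(1) - 8 + 33*exp(3))*exp(-3)/13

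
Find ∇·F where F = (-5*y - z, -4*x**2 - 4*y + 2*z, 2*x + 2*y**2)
-4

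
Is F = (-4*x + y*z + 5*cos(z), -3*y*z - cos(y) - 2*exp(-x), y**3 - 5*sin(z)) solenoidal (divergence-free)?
No, ∇·F = -3*z + sin(y) - 5*cos(z) - 4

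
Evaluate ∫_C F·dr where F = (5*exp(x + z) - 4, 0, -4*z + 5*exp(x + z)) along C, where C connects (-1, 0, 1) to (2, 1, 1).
-17 + 5*exp(3)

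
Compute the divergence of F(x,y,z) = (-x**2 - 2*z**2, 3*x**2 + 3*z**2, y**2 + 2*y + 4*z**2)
-2*x + 8*z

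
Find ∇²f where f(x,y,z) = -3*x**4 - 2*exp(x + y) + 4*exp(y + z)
-36*x**2 - 4*exp(x + y) + 8*exp(y + z)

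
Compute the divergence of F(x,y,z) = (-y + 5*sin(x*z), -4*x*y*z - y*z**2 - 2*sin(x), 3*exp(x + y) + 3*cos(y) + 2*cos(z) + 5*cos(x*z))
-4*x*z - 5*x*sin(x*z) - z**2 + 5*z*cos(x*z) - 2*sin(z)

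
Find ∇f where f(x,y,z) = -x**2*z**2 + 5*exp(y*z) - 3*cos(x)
(-2*x*z**2 + 3*sin(x), 5*z*exp(y*z), -2*x**2*z + 5*y*exp(y*z))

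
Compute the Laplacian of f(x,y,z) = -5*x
0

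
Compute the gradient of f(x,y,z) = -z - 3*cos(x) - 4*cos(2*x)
((16*cos(x) + 3)*sin(x), 0, -1)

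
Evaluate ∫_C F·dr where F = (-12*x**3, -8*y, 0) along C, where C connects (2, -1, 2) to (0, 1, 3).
48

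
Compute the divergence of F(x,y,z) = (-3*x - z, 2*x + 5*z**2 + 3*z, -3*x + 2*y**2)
-3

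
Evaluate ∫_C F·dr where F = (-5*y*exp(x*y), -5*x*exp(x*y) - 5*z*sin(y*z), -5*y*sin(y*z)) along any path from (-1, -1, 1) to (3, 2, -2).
-5*exp(6) + 5*cos(4) - 5*cos(1) + 5*E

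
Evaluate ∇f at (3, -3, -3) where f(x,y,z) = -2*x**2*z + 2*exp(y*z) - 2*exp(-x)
(2*exp(-3) + 36, -6*exp(9), -6*exp(9) - 18)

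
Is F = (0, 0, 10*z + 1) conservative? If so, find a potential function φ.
Yes, F is conservative. φ = z*(5*z + 1)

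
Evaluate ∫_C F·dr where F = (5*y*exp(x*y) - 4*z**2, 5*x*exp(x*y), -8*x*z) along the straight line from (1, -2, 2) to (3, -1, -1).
-5*exp(-2) + 5*exp(-3) + 4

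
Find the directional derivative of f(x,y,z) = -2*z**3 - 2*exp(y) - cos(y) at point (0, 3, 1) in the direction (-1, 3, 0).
3*sqrt(10)*(-2*exp(3) + sin(3))/10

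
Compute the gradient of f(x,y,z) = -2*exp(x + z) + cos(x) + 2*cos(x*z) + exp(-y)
(-2*z*sin(x*z) - 2*exp(x + z) - sin(x), -exp(-y), -2*x*sin(x*z) - 2*exp(x + z))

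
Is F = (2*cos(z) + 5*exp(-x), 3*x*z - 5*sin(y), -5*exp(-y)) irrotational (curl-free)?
No, ∇×F = (-3*x + 5*exp(-y), -2*sin(z), 3*z)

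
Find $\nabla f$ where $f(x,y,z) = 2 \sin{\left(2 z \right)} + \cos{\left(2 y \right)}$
(0, -2*sin(2*y), 4*cos(2*z))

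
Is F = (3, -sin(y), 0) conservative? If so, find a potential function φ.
Yes, F is conservative. φ = 3*x + cos(y)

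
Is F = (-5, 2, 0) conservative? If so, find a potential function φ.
Yes, F is conservative. φ = -5*x + 2*y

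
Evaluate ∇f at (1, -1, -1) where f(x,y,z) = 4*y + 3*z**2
(0, 4, -6)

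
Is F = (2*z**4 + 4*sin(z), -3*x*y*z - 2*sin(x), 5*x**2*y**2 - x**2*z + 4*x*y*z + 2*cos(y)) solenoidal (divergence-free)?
No, ∇·F = x*(-x + 4*y - 3*z)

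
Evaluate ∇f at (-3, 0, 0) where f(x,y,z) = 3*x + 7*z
(3, 0, 7)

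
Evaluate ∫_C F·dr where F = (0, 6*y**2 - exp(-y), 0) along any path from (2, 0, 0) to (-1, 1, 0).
exp(-1) + 1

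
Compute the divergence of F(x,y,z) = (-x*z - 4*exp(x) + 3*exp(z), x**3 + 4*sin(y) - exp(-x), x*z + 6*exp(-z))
x - z - 4*exp(x) + 4*cos(y) - 6*exp(-z)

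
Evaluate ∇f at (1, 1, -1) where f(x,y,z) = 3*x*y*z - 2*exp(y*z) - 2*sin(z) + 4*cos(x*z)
(-4*sin(1) - 3, -3 + 2*exp(-1), -2*cos(1) - 2*exp(-1) + 3 + 4*sin(1))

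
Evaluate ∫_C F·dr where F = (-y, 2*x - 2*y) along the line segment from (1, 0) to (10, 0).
0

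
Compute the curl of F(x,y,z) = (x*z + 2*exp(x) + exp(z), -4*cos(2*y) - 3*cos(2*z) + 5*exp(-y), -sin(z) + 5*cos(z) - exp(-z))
(-6*sin(2*z), x + exp(z), 0)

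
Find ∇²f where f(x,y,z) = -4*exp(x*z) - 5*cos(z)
-4*x**2*exp(x*z) - 4*z**2*exp(x*z) + 5*cos(z)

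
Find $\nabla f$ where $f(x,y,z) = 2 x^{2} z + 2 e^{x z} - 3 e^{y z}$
(2*z*(2*x + exp(x*z)), -3*z*exp(y*z), 2*x**2 + 2*x*exp(x*z) - 3*y*exp(y*z))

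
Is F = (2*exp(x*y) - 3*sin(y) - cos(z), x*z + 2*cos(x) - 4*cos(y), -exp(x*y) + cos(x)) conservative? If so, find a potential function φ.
No, ∇×F = (-x*(exp(x*y) + 1), y*exp(x*y) + sin(x) + sin(z), -2*x*exp(x*y) + z - 2*sin(x) + 3*cos(y)) ≠ 0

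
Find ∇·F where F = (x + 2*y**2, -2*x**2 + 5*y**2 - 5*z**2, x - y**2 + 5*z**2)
10*y + 10*z + 1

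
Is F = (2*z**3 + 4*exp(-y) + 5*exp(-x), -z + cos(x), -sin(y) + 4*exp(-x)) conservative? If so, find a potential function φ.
No, ∇×F = (1 - cos(y), 6*z**2 + 4*exp(-x), -sin(x) + 4*exp(-y)) ≠ 0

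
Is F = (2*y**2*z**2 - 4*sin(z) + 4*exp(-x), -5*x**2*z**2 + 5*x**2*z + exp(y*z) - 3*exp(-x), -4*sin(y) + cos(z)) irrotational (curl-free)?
No, ∇×F = (10*x**2*z - 5*x**2 - y*exp(y*z) - 4*cos(y), 4*y**2*z - 4*cos(z), -10*x*z**2 + 10*x*z - 4*y*z**2 + 3*exp(-x))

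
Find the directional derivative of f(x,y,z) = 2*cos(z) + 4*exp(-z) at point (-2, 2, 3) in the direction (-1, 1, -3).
6*sqrt(11)*(2 + exp(3)*sin(3))*exp(-3)/11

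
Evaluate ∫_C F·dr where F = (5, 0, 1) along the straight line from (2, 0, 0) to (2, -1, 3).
3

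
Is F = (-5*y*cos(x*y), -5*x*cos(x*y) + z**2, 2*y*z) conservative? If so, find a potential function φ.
Yes, F is conservative. φ = y*z**2 - 5*sin(x*y)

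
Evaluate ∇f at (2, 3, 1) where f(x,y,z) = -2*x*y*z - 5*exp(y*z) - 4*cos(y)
(-6, -5*exp(3) - 4 + 4*sin(3), -15*exp(3) - 12)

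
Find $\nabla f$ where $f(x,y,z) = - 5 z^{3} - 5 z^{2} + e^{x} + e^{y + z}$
(exp(x), exp(y + z), -15*z**2 - 10*z + exp(y + z))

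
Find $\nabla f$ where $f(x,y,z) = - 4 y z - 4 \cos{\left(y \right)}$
(0, -4*z + 4*sin(y), -4*y)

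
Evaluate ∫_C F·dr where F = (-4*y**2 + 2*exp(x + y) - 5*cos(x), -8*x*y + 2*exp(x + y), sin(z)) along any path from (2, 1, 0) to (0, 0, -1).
-2*exp(3) - cos(1) + 5*sin(2) + 11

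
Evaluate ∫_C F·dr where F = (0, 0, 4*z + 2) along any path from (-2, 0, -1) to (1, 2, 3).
24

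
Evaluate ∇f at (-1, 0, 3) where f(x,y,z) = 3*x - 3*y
(3, -3, 0)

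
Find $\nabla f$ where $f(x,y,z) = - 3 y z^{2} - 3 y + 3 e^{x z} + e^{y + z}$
(3*z*exp(x*z), -3*z**2 + exp(y + z) - 3, 3*x*exp(x*z) - 6*y*z + exp(y + z))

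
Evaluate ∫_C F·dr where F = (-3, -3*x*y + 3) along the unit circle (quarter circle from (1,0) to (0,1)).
5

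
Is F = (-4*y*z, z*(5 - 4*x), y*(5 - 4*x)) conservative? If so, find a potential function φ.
Yes, F is conservative. φ = y*z*(5 - 4*x)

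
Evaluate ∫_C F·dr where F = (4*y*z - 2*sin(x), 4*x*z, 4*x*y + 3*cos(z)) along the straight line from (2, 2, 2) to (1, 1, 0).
-32 - 3*sin(2) - 2*cos(2) + 2*cos(1)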